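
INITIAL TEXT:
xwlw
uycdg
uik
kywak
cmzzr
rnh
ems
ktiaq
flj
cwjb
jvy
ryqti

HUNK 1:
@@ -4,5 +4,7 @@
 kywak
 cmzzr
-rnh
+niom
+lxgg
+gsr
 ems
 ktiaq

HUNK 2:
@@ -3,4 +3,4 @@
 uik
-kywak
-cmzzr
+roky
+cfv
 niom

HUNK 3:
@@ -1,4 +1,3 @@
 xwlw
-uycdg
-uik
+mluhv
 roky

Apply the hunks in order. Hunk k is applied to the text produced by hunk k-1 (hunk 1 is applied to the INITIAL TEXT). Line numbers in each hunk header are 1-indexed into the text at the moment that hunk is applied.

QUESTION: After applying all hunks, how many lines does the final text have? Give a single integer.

Hunk 1: at line 4 remove [rnh] add [niom,lxgg,gsr] -> 14 lines: xwlw uycdg uik kywak cmzzr niom lxgg gsr ems ktiaq flj cwjb jvy ryqti
Hunk 2: at line 3 remove [kywak,cmzzr] add [roky,cfv] -> 14 lines: xwlw uycdg uik roky cfv niom lxgg gsr ems ktiaq flj cwjb jvy ryqti
Hunk 3: at line 1 remove [uycdg,uik] add [mluhv] -> 13 lines: xwlw mluhv roky cfv niom lxgg gsr ems ktiaq flj cwjb jvy ryqti
Final line count: 13

Answer: 13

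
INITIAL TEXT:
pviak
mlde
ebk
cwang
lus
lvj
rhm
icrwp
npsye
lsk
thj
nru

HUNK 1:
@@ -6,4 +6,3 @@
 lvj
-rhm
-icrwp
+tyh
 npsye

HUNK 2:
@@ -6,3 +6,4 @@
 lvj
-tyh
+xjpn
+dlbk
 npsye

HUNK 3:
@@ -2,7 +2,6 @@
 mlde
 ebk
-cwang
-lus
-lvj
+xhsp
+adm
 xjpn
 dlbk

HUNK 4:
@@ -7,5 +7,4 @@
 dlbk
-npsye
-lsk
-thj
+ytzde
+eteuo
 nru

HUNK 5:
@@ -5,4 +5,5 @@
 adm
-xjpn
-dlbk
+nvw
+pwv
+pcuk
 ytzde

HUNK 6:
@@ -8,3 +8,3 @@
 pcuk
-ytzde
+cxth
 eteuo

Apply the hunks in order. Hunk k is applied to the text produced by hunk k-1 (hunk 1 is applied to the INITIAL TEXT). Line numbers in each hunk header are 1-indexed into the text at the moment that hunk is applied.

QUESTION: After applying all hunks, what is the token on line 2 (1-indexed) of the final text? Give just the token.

Answer: mlde

Derivation:
Hunk 1: at line 6 remove [rhm,icrwp] add [tyh] -> 11 lines: pviak mlde ebk cwang lus lvj tyh npsye lsk thj nru
Hunk 2: at line 6 remove [tyh] add [xjpn,dlbk] -> 12 lines: pviak mlde ebk cwang lus lvj xjpn dlbk npsye lsk thj nru
Hunk 3: at line 2 remove [cwang,lus,lvj] add [xhsp,adm] -> 11 lines: pviak mlde ebk xhsp adm xjpn dlbk npsye lsk thj nru
Hunk 4: at line 7 remove [npsye,lsk,thj] add [ytzde,eteuo] -> 10 lines: pviak mlde ebk xhsp adm xjpn dlbk ytzde eteuo nru
Hunk 5: at line 5 remove [xjpn,dlbk] add [nvw,pwv,pcuk] -> 11 lines: pviak mlde ebk xhsp adm nvw pwv pcuk ytzde eteuo nru
Hunk 6: at line 8 remove [ytzde] add [cxth] -> 11 lines: pviak mlde ebk xhsp adm nvw pwv pcuk cxth eteuo nru
Final line 2: mlde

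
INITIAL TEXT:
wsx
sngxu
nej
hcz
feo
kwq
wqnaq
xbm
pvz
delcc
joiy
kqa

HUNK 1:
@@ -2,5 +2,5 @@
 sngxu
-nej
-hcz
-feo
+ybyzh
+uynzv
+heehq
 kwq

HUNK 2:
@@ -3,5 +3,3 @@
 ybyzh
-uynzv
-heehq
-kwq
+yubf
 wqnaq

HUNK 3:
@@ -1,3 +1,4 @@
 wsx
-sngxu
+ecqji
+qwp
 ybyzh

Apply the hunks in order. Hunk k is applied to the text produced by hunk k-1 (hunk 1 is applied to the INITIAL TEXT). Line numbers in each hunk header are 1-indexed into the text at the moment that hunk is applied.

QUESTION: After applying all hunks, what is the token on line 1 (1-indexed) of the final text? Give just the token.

Answer: wsx

Derivation:
Hunk 1: at line 2 remove [nej,hcz,feo] add [ybyzh,uynzv,heehq] -> 12 lines: wsx sngxu ybyzh uynzv heehq kwq wqnaq xbm pvz delcc joiy kqa
Hunk 2: at line 3 remove [uynzv,heehq,kwq] add [yubf] -> 10 lines: wsx sngxu ybyzh yubf wqnaq xbm pvz delcc joiy kqa
Hunk 3: at line 1 remove [sngxu] add [ecqji,qwp] -> 11 lines: wsx ecqji qwp ybyzh yubf wqnaq xbm pvz delcc joiy kqa
Final line 1: wsx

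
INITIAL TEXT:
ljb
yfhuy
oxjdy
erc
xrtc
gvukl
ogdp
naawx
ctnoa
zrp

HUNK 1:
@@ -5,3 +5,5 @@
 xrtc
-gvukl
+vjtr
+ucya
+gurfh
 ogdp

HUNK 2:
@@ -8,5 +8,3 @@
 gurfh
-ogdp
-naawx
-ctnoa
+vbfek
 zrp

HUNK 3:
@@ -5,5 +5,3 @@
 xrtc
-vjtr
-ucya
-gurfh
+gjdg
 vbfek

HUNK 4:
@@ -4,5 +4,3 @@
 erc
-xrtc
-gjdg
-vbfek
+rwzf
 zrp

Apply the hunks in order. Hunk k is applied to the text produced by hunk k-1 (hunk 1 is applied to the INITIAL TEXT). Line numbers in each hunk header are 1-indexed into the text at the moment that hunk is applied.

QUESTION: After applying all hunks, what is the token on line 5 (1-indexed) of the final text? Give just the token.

Answer: rwzf

Derivation:
Hunk 1: at line 5 remove [gvukl] add [vjtr,ucya,gurfh] -> 12 lines: ljb yfhuy oxjdy erc xrtc vjtr ucya gurfh ogdp naawx ctnoa zrp
Hunk 2: at line 8 remove [ogdp,naawx,ctnoa] add [vbfek] -> 10 lines: ljb yfhuy oxjdy erc xrtc vjtr ucya gurfh vbfek zrp
Hunk 3: at line 5 remove [vjtr,ucya,gurfh] add [gjdg] -> 8 lines: ljb yfhuy oxjdy erc xrtc gjdg vbfek zrp
Hunk 4: at line 4 remove [xrtc,gjdg,vbfek] add [rwzf] -> 6 lines: ljb yfhuy oxjdy erc rwzf zrp
Final line 5: rwzf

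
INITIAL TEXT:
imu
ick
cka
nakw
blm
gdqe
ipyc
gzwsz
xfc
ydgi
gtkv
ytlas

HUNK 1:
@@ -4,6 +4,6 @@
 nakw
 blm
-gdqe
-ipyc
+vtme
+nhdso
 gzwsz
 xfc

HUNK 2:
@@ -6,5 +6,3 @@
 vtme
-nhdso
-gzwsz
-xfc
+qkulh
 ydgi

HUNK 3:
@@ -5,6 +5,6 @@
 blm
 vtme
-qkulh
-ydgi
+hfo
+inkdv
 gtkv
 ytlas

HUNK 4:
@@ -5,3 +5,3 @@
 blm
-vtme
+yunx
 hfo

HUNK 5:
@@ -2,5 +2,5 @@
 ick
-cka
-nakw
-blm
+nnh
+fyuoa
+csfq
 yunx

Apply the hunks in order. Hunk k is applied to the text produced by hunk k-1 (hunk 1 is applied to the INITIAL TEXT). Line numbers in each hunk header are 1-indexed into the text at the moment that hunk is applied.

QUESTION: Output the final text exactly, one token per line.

Answer: imu
ick
nnh
fyuoa
csfq
yunx
hfo
inkdv
gtkv
ytlas

Derivation:
Hunk 1: at line 4 remove [gdqe,ipyc] add [vtme,nhdso] -> 12 lines: imu ick cka nakw blm vtme nhdso gzwsz xfc ydgi gtkv ytlas
Hunk 2: at line 6 remove [nhdso,gzwsz,xfc] add [qkulh] -> 10 lines: imu ick cka nakw blm vtme qkulh ydgi gtkv ytlas
Hunk 3: at line 5 remove [qkulh,ydgi] add [hfo,inkdv] -> 10 lines: imu ick cka nakw blm vtme hfo inkdv gtkv ytlas
Hunk 4: at line 5 remove [vtme] add [yunx] -> 10 lines: imu ick cka nakw blm yunx hfo inkdv gtkv ytlas
Hunk 5: at line 2 remove [cka,nakw,blm] add [nnh,fyuoa,csfq] -> 10 lines: imu ick nnh fyuoa csfq yunx hfo inkdv gtkv ytlas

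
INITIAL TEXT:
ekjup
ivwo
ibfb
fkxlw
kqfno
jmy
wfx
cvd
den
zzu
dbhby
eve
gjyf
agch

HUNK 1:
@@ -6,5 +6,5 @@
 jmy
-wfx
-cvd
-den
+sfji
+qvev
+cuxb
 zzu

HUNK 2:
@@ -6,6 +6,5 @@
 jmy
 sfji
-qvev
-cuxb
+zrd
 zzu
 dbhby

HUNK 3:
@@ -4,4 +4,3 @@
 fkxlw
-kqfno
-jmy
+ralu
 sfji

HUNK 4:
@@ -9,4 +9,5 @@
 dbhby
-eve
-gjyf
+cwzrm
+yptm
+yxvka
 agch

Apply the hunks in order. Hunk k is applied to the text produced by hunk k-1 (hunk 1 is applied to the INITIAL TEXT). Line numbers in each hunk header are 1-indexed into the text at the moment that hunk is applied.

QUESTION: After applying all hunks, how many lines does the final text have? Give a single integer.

Hunk 1: at line 6 remove [wfx,cvd,den] add [sfji,qvev,cuxb] -> 14 lines: ekjup ivwo ibfb fkxlw kqfno jmy sfji qvev cuxb zzu dbhby eve gjyf agch
Hunk 2: at line 6 remove [qvev,cuxb] add [zrd] -> 13 lines: ekjup ivwo ibfb fkxlw kqfno jmy sfji zrd zzu dbhby eve gjyf agch
Hunk 3: at line 4 remove [kqfno,jmy] add [ralu] -> 12 lines: ekjup ivwo ibfb fkxlw ralu sfji zrd zzu dbhby eve gjyf agch
Hunk 4: at line 9 remove [eve,gjyf] add [cwzrm,yptm,yxvka] -> 13 lines: ekjup ivwo ibfb fkxlw ralu sfji zrd zzu dbhby cwzrm yptm yxvka agch
Final line count: 13

Answer: 13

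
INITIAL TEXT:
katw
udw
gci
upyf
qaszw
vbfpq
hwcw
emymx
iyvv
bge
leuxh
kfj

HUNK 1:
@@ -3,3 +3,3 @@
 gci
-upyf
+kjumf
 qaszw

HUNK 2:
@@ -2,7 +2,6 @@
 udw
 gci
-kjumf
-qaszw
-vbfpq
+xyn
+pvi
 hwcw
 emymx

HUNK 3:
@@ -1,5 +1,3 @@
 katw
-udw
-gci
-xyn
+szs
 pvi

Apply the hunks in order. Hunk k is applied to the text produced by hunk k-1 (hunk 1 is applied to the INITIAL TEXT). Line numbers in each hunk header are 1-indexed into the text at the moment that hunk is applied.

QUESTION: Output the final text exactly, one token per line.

Hunk 1: at line 3 remove [upyf] add [kjumf] -> 12 lines: katw udw gci kjumf qaszw vbfpq hwcw emymx iyvv bge leuxh kfj
Hunk 2: at line 2 remove [kjumf,qaszw,vbfpq] add [xyn,pvi] -> 11 lines: katw udw gci xyn pvi hwcw emymx iyvv bge leuxh kfj
Hunk 3: at line 1 remove [udw,gci,xyn] add [szs] -> 9 lines: katw szs pvi hwcw emymx iyvv bge leuxh kfj

Answer: katw
szs
pvi
hwcw
emymx
iyvv
bge
leuxh
kfj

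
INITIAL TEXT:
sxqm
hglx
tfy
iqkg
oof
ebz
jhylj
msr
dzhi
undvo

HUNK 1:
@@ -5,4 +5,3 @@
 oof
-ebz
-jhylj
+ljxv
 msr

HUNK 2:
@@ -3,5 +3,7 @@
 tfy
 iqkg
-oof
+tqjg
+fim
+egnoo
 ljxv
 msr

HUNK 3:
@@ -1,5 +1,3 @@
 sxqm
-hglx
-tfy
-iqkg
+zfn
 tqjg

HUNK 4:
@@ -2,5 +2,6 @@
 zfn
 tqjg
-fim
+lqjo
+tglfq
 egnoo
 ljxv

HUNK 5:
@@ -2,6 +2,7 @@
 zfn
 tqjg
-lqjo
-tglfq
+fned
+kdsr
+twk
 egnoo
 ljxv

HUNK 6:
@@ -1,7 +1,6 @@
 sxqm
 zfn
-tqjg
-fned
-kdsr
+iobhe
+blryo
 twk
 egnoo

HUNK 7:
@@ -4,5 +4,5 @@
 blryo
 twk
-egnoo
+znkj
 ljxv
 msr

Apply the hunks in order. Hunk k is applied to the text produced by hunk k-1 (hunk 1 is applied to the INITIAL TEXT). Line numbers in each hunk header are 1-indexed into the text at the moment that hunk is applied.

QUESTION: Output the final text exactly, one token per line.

Hunk 1: at line 5 remove [ebz,jhylj] add [ljxv] -> 9 lines: sxqm hglx tfy iqkg oof ljxv msr dzhi undvo
Hunk 2: at line 3 remove [oof] add [tqjg,fim,egnoo] -> 11 lines: sxqm hglx tfy iqkg tqjg fim egnoo ljxv msr dzhi undvo
Hunk 3: at line 1 remove [hglx,tfy,iqkg] add [zfn] -> 9 lines: sxqm zfn tqjg fim egnoo ljxv msr dzhi undvo
Hunk 4: at line 2 remove [fim] add [lqjo,tglfq] -> 10 lines: sxqm zfn tqjg lqjo tglfq egnoo ljxv msr dzhi undvo
Hunk 5: at line 2 remove [lqjo,tglfq] add [fned,kdsr,twk] -> 11 lines: sxqm zfn tqjg fned kdsr twk egnoo ljxv msr dzhi undvo
Hunk 6: at line 1 remove [tqjg,fned,kdsr] add [iobhe,blryo] -> 10 lines: sxqm zfn iobhe blryo twk egnoo ljxv msr dzhi undvo
Hunk 7: at line 4 remove [egnoo] add [znkj] -> 10 lines: sxqm zfn iobhe blryo twk znkj ljxv msr dzhi undvo

Answer: sxqm
zfn
iobhe
blryo
twk
znkj
ljxv
msr
dzhi
undvo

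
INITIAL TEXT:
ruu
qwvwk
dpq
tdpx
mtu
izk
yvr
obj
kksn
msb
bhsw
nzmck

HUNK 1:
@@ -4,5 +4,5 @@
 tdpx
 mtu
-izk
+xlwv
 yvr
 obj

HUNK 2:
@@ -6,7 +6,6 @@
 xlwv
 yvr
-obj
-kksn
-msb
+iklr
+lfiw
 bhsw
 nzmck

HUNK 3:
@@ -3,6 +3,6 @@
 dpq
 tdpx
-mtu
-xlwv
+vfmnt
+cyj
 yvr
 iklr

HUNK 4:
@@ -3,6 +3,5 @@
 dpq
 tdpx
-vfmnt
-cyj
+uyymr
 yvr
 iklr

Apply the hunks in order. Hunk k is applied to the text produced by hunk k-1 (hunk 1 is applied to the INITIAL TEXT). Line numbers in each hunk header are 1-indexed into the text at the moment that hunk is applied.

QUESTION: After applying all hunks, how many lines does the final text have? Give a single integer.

Hunk 1: at line 4 remove [izk] add [xlwv] -> 12 lines: ruu qwvwk dpq tdpx mtu xlwv yvr obj kksn msb bhsw nzmck
Hunk 2: at line 6 remove [obj,kksn,msb] add [iklr,lfiw] -> 11 lines: ruu qwvwk dpq tdpx mtu xlwv yvr iklr lfiw bhsw nzmck
Hunk 3: at line 3 remove [mtu,xlwv] add [vfmnt,cyj] -> 11 lines: ruu qwvwk dpq tdpx vfmnt cyj yvr iklr lfiw bhsw nzmck
Hunk 4: at line 3 remove [vfmnt,cyj] add [uyymr] -> 10 lines: ruu qwvwk dpq tdpx uyymr yvr iklr lfiw bhsw nzmck
Final line count: 10

Answer: 10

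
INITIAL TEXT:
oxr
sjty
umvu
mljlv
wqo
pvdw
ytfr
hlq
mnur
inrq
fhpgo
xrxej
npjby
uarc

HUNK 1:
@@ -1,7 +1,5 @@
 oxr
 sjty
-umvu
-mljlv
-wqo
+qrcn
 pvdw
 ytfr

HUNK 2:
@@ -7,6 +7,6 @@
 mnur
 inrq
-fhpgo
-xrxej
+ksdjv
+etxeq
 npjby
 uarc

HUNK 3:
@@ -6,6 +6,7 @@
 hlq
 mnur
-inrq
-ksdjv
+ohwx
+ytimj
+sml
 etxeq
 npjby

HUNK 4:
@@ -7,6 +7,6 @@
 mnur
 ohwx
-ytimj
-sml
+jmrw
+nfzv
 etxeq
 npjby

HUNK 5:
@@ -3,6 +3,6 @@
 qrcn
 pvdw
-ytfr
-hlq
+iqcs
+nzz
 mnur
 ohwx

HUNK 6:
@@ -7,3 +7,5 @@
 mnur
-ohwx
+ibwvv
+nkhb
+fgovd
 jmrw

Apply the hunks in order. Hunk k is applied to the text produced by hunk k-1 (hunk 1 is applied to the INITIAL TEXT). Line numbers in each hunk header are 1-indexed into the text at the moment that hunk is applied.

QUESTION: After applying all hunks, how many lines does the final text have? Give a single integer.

Answer: 15

Derivation:
Hunk 1: at line 1 remove [umvu,mljlv,wqo] add [qrcn] -> 12 lines: oxr sjty qrcn pvdw ytfr hlq mnur inrq fhpgo xrxej npjby uarc
Hunk 2: at line 7 remove [fhpgo,xrxej] add [ksdjv,etxeq] -> 12 lines: oxr sjty qrcn pvdw ytfr hlq mnur inrq ksdjv etxeq npjby uarc
Hunk 3: at line 6 remove [inrq,ksdjv] add [ohwx,ytimj,sml] -> 13 lines: oxr sjty qrcn pvdw ytfr hlq mnur ohwx ytimj sml etxeq npjby uarc
Hunk 4: at line 7 remove [ytimj,sml] add [jmrw,nfzv] -> 13 lines: oxr sjty qrcn pvdw ytfr hlq mnur ohwx jmrw nfzv etxeq npjby uarc
Hunk 5: at line 3 remove [ytfr,hlq] add [iqcs,nzz] -> 13 lines: oxr sjty qrcn pvdw iqcs nzz mnur ohwx jmrw nfzv etxeq npjby uarc
Hunk 6: at line 7 remove [ohwx] add [ibwvv,nkhb,fgovd] -> 15 lines: oxr sjty qrcn pvdw iqcs nzz mnur ibwvv nkhb fgovd jmrw nfzv etxeq npjby uarc
Final line count: 15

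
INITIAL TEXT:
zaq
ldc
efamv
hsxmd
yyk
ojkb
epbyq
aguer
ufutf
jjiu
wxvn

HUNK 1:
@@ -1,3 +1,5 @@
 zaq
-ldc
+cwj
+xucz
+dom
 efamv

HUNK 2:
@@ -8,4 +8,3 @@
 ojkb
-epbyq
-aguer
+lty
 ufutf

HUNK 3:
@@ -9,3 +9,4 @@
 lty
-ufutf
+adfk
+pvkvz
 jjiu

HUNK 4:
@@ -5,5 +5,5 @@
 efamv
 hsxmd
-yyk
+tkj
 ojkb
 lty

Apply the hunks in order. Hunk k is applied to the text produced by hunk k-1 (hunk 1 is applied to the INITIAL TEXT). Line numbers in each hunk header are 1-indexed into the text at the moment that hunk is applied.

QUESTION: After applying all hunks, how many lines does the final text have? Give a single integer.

Answer: 13

Derivation:
Hunk 1: at line 1 remove [ldc] add [cwj,xucz,dom] -> 13 lines: zaq cwj xucz dom efamv hsxmd yyk ojkb epbyq aguer ufutf jjiu wxvn
Hunk 2: at line 8 remove [epbyq,aguer] add [lty] -> 12 lines: zaq cwj xucz dom efamv hsxmd yyk ojkb lty ufutf jjiu wxvn
Hunk 3: at line 9 remove [ufutf] add [adfk,pvkvz] -> 13 lines: zaq cwj xucz dom efamv hsxmd yyk ojkb lty adfk pvkvz jjiu wxvn
Hunk 4: at line 5 remove [yyk] add [tkj] -> 13 lines: zaq cwj xucz dom efamv hsxmd tkj ojkb lty adfk pvkvz jjiu wxvn
Final line count: 13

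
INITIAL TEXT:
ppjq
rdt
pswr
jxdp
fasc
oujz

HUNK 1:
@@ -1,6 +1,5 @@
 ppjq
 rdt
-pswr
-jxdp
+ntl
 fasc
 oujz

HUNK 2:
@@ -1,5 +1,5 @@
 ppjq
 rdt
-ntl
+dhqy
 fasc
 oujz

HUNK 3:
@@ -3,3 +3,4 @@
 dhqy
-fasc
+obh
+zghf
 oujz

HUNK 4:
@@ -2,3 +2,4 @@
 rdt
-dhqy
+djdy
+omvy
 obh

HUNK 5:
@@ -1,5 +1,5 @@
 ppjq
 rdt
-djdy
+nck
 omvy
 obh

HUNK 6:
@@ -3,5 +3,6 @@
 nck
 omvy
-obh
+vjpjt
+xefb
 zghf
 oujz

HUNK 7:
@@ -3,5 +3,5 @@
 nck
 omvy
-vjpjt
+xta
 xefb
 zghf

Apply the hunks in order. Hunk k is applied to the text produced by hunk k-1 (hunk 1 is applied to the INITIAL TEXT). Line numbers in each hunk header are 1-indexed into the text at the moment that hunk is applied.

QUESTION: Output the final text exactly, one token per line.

Hunk 1: at line 1 remove [pswr,jxdp] add [ntl] -> 5 lines: ppjq rdt ntl fasc oujz
Hunk 2: at line 1 remove [ntl] add [dhqy] -> 5 lines: ppjq rdt dhqy fasc oujz
Hunk 3: at line 3 remove [fasc] add [obh,zghf] -> 6 lines: ppjq rdt dhqy obh zghf oujz
Hunk 4: at line 2 remove [dhqy] add [djdy,omvy] -> 7 lines: ppjq rdt djdy omvy obh zghf oujz
Hunk 5: at line 1 remove [djdy] add [nck] -> 7 lines: ppjq rdt nck omvy obh zghf oujz
Hunk 6: at line 3 remove [obh] add [vjpjt,xefb] -> 8 lines: ppjq rdt nck omvy vjpjt xefb zghf oujz
Hunk 7: at line 3 remove [vjpjt] add [xta] -> 8 lines: ppjq rdt nck omvy xta xefb zghf oujz

Answer: ppjq
rdt
nck
omvy
xta
xefb
zghf
oujz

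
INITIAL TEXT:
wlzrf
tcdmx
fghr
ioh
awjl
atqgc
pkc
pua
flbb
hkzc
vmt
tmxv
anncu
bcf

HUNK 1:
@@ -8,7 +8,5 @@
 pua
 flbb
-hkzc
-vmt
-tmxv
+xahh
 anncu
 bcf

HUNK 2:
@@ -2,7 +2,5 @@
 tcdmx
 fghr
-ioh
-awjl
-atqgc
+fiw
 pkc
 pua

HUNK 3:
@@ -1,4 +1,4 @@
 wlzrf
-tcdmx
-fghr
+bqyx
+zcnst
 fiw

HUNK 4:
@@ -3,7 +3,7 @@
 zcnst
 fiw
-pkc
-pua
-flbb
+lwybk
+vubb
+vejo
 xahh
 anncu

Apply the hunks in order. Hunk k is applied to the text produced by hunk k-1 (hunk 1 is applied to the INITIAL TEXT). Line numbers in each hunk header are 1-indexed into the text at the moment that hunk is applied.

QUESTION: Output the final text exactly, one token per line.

Hunk 1: at line 8 remove [hkzc,vmt,tmxv] add [xahh] -> 12 lines: wlzrf tcdmx fghr ioh awjl atqgc pkc pua flbb xahh anncu bcf
Hunk 2: at line 2 remove [ioh,awjl,atqgc] add [fiw] -> 10 lines: wlzrf tcdmx fghr fiw pkc pua flbb xahh anncu bcf
Hunk 3: at line 1 remove [tcdmx,fghr] add [bqyx,zcnst] -> 10 lines: wlzrf bqyx zcnst fiw pkc pua flbb xahh anncu bcf
Hunk 4: at line 3 remove [pkc,pua,flbb] add [lwybk,vubb,vejo] -> 10 lines: wlzrf bqyx zcnst fiw lwybk vubb vejo xahh anncu bcf

Answer: wlzrf
bqyx
zcnst
fiw
lwybk
vubb
vejo
xahh
anncu
bcf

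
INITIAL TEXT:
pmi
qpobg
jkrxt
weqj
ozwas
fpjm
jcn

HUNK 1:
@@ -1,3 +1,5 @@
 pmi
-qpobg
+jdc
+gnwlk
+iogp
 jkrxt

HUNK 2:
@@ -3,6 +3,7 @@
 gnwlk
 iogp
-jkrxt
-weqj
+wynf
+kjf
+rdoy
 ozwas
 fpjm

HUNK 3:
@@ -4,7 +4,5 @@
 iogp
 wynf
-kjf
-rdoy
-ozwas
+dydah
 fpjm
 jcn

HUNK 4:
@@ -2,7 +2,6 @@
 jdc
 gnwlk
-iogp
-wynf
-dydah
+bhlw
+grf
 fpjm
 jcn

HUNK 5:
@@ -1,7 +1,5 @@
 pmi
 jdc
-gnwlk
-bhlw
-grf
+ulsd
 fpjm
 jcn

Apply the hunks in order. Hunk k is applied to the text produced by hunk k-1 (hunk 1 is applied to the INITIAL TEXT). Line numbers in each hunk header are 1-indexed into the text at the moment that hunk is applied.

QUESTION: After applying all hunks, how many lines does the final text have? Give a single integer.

Hunk 1: at line 1 remove [qpobg] add [jdc,gnwlk,iogp] -> 9 lines: pmi jdc gnwlk iogp jkrxt weqj ozwas fpjm jcn
Hunk 2: at line 3 remove [jkrxt,weqj] add [wynf,kjf,rdoy] -> 10 lines: pmi jdc gnwlk iogp wynf kjf rdoy ozwas fpjm jcn
Hunk 3: at line 4 remove [kjf,rdoy,ozwas] add [dydah] -> 8 lines: pmi jdc gnwlk iogp wynf dydah fpjm jcn
Hunk 4: at line 2 remove [iogp,wynf,dydah] add [bhlw,grf] -> 7 lines: pmi jdc gnwlk bhlw grf fpjm jcn
Hunk 5: at line 1 remove [gnwlk,bhlw,grf] add [ulsd] -> 5 lines: pmi jdc ulsd fpjm jcn
Final line count: 5

Answer: 5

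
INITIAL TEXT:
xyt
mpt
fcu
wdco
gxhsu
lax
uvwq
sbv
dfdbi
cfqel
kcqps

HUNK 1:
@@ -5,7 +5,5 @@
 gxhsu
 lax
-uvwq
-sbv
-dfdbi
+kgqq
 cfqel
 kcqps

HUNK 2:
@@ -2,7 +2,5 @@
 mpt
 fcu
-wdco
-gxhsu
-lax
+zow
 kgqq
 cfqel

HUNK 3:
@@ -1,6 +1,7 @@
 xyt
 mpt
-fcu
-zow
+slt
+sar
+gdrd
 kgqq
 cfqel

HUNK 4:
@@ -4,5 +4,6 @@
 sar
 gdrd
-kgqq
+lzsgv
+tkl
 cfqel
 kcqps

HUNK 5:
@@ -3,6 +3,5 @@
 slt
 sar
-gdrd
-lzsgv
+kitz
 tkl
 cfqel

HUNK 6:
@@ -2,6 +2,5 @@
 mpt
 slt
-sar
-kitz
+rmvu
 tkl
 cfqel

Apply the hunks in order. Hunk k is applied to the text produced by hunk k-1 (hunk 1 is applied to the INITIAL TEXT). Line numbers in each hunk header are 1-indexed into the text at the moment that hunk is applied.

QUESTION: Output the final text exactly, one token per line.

Answer: xyt
mpt
slt
rmvu
tkl
cfqel
kcqps

Derivation:
Hunk 1: at line 5 remove [uvwq,sbv,dfdbi] add [kgqq] -> 9 lines: xyt mpt fcu wdco gxhsu lax kgqq cfqel kcqps
Hunk 2: at line 2 remove [wdco,gxhsu,lax] add [zow] -> 7 lines: xyt mpt fcu zow kgqq cfqel kcqps
Hunk 3: at line 1 remove [fcu,zow] add [slt,sar,gdrd] -> 8 lines: xyt mpt slt sar gdrd kgqq cfqel kcqps
Hunk 4: at line 4 remove [kgqq] add [lzsgv,tkl] -> 9 lines: xyt mpt slt sar gdrd lzsgv tkl cfqel kcqps
Hunk 5: at line 3 remove [gdrd,lzsgv] add [kitz] -> 8 lines: xyt mpt slt sar kitz tkl cfqel kcqps
Hunk 6: at line 2 remove [sar,kitz] add [rmvu] -> 7 lines: xyt mpt slt rmvu tkl cfqel kcqps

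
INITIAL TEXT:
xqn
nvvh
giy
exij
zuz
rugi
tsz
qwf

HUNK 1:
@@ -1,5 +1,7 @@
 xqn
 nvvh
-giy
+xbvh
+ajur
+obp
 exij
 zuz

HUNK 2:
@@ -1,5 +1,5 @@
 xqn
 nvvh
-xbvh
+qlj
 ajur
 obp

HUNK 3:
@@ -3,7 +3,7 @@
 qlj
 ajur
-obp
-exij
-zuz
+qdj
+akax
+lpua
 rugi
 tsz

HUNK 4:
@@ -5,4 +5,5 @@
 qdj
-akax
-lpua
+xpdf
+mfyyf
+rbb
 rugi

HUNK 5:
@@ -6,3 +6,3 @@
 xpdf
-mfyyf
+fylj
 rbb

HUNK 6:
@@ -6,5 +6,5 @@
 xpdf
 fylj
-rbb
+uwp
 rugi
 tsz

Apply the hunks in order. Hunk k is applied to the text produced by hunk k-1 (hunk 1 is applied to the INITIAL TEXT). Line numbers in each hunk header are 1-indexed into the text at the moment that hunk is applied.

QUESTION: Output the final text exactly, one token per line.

Hunk 1: at line 1 remove [giy] add [xbvh,ajur,obp] -> 10 lines: xqn nvvh xbvh ajur obp exij zuz rugi tsz qwf
Hunk 2: at line 1 remove [xbvh] add [qlj] -> 10 lines: xqn nvvh qlj ajur obp exij zuz rugi tsz qwf
Hunk 3: at line 3 remove [obp,exij,zuz] add [qdj,akax,lpua] -> 10 lines: xqn nvvh qlj ajur qdj akax lpua rugi tsz qwf
Hunk 4: at line 5 remove [akax,lpua] add [xpdf,mfyyf,rbb] -> 11 lines: xqn nvvh qlj ajur qdj xpdf mfyyf rbb rugi tsz qwf
Hunk 5: at line 6 remove [mfyyf] add [fylj] -> 11 lines: xqn nvvh qlj ajur qdj xpdf fylj rbb rugi tsz qwf
Hunk 6: at line 6 remove [rbb] add [uwp] -> 11 lines: xqn nvvh qlj ajur qdj xpdf fylj uwp rugi tsz qwf

Answer: xqn
nvvh
qlj
ajur
qdj
xpdf
fylj
uwp
rugi
tsz
qwf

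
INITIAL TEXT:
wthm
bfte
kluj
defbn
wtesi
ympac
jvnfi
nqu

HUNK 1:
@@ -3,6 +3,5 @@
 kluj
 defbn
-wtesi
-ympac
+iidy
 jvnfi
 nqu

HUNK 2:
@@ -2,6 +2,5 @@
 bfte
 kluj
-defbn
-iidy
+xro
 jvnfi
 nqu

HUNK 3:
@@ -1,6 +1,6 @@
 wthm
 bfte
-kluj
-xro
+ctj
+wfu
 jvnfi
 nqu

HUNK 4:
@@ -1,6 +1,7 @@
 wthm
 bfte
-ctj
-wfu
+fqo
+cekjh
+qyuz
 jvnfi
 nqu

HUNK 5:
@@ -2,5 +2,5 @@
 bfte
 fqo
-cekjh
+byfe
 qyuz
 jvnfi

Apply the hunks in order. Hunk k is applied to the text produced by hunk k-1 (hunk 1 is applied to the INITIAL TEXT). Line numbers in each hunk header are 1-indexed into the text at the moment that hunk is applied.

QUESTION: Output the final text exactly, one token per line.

Hunk 1: at line 3 remove [wtesi,ympac] add [iidy] -> 7 lines: wthm bfte kluj defbn iidy jvnfi nqu
Hunk 2: at line 2 remove [defbn,iidy] add [xro] -> 6 lines: wthm bfte kluj xro jvnfi nqu
Hunk 3: at line 1 remove [kluj,xro] add [ctj,wfu] -> 6 lines: wthm bfte ctj wfu jvnfi nqu
Hunk 4: at line 1 remove [ctj,wfu] add [fqo,cekjh,qyuz] -> 7 lines: wthm bfte fqo cekjh qyuz jvnfi nqu
Hunk 5: at line 2 remove [cekjh] add [byfe] -> 7 lines: wthm bfte fqo byfe qyuz jvnfi nqu

Answer: wthm
bfte
fqo
byfe
qyuz
jvnfi
nqu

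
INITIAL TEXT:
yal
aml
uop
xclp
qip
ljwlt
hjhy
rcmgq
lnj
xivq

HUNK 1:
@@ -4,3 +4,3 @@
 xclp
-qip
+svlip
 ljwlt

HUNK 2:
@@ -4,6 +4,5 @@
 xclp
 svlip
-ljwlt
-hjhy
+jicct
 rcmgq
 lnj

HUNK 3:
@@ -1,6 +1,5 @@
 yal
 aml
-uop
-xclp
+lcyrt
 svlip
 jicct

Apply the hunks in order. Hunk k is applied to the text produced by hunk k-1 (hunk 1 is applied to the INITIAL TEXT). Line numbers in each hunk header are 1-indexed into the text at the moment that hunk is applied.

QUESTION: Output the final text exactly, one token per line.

Hunk 1: at line 4 remove [qip] add [svlip] -> 10 lines: yal aml uop xclp svlip ljwlt hjhy rcmgq lnj xivq
Hunk 2: at line 4 remove [ljwlt,hjhy] add [jicct] -> 9 lines: yal aml uop xclp svlip jicct rcmgq lnj xivq
Hunk 3: at line 1 remove [uop,xclp] add [lcyrt] -> 8 lines: yal aml lcyrt svlip jicct rcmgq lnj xivq

Answer: yal
aml
lcyrt
svlip
jicct
rcmgq
lnj
xivq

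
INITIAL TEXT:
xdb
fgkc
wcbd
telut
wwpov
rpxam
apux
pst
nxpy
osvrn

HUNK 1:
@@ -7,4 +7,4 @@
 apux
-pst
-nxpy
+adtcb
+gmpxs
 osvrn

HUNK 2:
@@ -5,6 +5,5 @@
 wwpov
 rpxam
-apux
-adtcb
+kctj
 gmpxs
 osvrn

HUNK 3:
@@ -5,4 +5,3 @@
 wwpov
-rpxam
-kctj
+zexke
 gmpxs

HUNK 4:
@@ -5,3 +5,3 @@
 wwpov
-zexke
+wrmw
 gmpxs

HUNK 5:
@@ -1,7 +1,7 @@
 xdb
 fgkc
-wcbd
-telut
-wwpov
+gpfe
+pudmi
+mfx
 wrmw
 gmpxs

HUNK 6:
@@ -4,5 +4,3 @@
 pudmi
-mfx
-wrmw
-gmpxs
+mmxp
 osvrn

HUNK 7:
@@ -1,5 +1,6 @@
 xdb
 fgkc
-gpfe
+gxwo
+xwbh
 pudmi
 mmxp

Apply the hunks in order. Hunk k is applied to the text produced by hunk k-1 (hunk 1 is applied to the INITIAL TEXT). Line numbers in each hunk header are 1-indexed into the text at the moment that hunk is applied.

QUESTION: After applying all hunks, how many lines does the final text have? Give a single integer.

Answer: 7

Derivation:
Hunk 1: at line 7 remove [pst,nxpy] add [adtcb,gmpxs] -> 10 lines: xdb fgkc wcbd telut wwpov rpxam apux adtcb gmpxs osvrn
Hunk 2: at line 5 remove [apux,adtcb] add [kctj] -> 9 lines: xdb fgkc wcbd telut wwpov rpxam kctj gmpxs osvrn
Hunk 3: at line 5 remove [rpxam,kctj] add [zexke] -> 8 lines: xdb fgkc wcbd telut wwpov zexke gmpxs osvrn
Hunk 4: at line 5 remove [zexke] add [wrmw] -> 8 lines: xdb fgkc wcbd telut wwpov wrmw gmpxs osvrn
Hunk 5: at line 1 remove [wcbd,telut,wwpov] add [gpfe,pudmi,mfx] -> 8 lines: xdb fgkc gpfe pudmi mfx wrmw gmpxs osvrn
Hunk 6: at line 4 remove [mfx,wrmw,gmpxs] add [mmxp] -> 6 lines: xdb fgkc gpfe pudmi mmxp osvrn
Hunk 7: at line 1 remove [gpfe] add [gxwo,xwbh] -> 7 lines: xdb fgkc gxwo xwbh pudmi mmxp osvrn
Final line count: 7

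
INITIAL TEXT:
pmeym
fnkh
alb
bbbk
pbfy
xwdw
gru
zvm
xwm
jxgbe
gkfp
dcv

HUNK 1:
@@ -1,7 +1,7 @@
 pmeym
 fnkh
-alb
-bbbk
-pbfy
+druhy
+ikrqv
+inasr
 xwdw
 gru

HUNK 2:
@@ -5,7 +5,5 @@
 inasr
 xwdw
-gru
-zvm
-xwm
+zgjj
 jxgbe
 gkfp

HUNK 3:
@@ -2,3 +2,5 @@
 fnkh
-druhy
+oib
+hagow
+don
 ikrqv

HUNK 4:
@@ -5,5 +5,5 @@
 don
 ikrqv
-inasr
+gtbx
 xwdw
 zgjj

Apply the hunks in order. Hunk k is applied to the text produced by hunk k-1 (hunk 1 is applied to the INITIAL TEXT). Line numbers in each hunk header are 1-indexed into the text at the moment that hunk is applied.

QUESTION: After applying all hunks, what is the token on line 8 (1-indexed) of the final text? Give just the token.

Answer: xwdw

Derivation:
Hunk 1: at line 1 remove [alb,bbbk,pbfy] add [druhy,ikrqv,inasr] -> 12 lines: pmeym fnkh druhy ikrqv inasr xwdw gru zvm xwm jxgbe gkfp dcv
Hunk 2: at line 5 remove [gru,zvm,xwm] add [zgjj] -> 10 lines: pmeym fnkh druhy ikrqv inasr xwdw zgjj jxgbe gkfp dcv
Hunk 3: at line 2 remove [druhy] add [oib,hagow,don] -> 12 lines: pmeym fnkh oib hagow don ikrqv inasr xwdw zgjj jxgbe gkfp dcv
Hunk 4: at line 5 remove [inasr] add [gtbx] -> 12 lines: pmeym fnkh oib hagow don ikrqv gtbx xwdw zgjj jxgbe gkfp dcv
Final line 8: xwdw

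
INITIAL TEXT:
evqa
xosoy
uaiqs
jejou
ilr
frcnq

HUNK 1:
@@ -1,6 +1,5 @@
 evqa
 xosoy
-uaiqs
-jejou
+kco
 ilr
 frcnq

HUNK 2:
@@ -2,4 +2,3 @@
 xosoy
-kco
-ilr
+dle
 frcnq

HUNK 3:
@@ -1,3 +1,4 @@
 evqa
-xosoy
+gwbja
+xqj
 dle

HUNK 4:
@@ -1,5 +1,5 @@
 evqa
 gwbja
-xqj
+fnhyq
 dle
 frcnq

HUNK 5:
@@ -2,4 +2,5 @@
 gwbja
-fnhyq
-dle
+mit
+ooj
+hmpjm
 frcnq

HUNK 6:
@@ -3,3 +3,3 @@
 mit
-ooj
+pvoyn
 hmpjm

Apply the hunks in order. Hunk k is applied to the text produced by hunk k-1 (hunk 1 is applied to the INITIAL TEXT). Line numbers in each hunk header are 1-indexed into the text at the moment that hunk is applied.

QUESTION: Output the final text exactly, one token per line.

Hunk 1: at line 1 remove [uaiqs,jejou] add [kco] -> 5 lines: evqa xosoy kco ilr frcnq
Hunk 2: at line 2 remove [kco,ilr] add [dle] -> 4 lines: evqa xosoy dle frcnq
Hunk 3: at line 1 remove [xosoy] add [gwbja,xqj] -> 5 lines: evqa gwbja xqj dle frcnq
Hunk 4: at line 1 remove [xqj] add [fnhyq] -> 5 lines: evqa gwbja fnhyq dle frcnq
Hunk 5: at line 2 remove [fnhyq,dle] add [mit,ooj,hmpjm] -> 6 lines: evqa gwbja mit ooj hmpjm frcnq
Hunk 6: at line 3 remove [ooj] add [pvoyn] -> 6 lines: evqa gwbja mit pvoyn hmpjm frcnq

Answer: evqa
gwbja
mit
pvoyn
hmpjm
frcnq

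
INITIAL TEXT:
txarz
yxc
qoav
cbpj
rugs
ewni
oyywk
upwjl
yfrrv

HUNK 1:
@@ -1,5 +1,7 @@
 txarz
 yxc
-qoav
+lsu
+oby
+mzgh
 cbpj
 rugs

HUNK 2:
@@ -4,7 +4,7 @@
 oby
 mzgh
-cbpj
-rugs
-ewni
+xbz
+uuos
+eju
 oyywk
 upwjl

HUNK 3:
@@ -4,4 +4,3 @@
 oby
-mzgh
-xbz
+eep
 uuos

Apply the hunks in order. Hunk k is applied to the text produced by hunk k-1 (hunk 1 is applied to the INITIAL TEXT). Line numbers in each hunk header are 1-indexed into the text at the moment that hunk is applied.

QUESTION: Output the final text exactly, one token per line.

Hunk 1: at line 1 remove [qoav] add [lsu,oby,mzgh] -> 11 lines: txarz yxc lsu oby mzgh cbpj rugs ewni oyywk upwjl yfrrv
Hunk 2: at line 4 remove [cbpj,rugs,ewni] add [xbz,uuos,eju] -> 11 lines: txarz yxc lsu oby mzgh xbz uuos eju oyywk upwjl yfrrv
Hunk 3: at line 4 remove [mzgh,xbz] add [eep] -> 10 lines: txarz yxc lsu oby eep uuos eju oyywk upwjl yfrrv

Answer: txarz
yxc
lsu
oby
eep
uuos
eju
oyywk
upwjl
yfrrv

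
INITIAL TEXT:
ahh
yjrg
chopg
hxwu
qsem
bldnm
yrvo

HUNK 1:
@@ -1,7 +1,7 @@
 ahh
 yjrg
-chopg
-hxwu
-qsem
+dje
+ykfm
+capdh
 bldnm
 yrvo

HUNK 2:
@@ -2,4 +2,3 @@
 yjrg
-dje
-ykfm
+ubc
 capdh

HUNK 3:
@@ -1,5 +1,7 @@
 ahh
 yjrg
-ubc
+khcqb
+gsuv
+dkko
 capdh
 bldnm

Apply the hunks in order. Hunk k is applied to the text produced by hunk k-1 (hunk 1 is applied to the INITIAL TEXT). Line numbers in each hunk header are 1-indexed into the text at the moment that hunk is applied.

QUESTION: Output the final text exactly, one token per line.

Hunk 1: at line 1 remove [chopg,hxwu,qsem] add [dje,ykfm,capdh] -> 7 lines: ahh yjrg dje ykfm capdh bldnm yrvo
Hunk 2: at line 2 remove [dje,ykfm] add [ubc] -> 6 lines: ahh yjrg ubc capdh bldnm yrvo
Hunk 3: at line 1 remove [ubc] add [khcqb,gsuv,dkko] -> 8 lines: ahh yjrg khcqb gsuv dkko capdh bldnm yrvo

Answer: ahh
yjrg
khcqb
gsuv
dkko
capdh
bldnm
yrvo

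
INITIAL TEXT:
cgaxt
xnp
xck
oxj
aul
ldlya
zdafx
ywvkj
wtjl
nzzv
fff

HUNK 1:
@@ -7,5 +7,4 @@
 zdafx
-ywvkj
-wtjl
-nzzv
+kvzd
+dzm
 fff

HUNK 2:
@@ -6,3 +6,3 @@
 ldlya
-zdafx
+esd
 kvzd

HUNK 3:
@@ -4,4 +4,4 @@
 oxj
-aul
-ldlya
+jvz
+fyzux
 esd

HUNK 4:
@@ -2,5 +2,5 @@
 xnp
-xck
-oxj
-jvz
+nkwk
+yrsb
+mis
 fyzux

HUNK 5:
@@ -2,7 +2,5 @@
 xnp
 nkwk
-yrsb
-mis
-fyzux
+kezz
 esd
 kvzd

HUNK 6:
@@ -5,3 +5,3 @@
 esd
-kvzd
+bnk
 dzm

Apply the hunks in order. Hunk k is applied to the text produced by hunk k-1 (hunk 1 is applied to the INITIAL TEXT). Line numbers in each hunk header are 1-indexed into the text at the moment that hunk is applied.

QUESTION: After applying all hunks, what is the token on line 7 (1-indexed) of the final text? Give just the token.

Hunk 1: at line 7 remove [ywvkj,wtjl,nzzv] add [kvzd,dzm] -> 10 lines: cgaxt xnp xck oxj aul ldlya zdafx kvzd dzm fff
Hunk 2: at line 6 remove [zdafx] add [esd] -> 10 lines: cgaxt xnp xck oxj aul ldlya esd kvzd dzm fff
Hunk 3: at line 4 remove [aul,ldlya] add [jvz,fyzux] -> 10 lines: cgaxt xnp xck oxj jvz fyzux esd kvzd dzm fff
Hunk 4: at line 2 remove [xck,oxj,jvz] add [nkwk,yrsb,mis] -> 10 lines: cgaxt xnp nkwk yrsb mis fyzux esd kvzd dzm fff
Hunk 5: at line 2 remove [yrsb,mis,fyzux] add [kezz] -> 8 lines: cgaxt xnp nkwk kezz esd kvzd dzm fff
Hunk 6: at line 5 remove [kvzd] add [bnk] -> 8 lines: cgaxt xnp nkwk kezz esd bnk dzm fff
Final line 7: dzm

Answer: dzm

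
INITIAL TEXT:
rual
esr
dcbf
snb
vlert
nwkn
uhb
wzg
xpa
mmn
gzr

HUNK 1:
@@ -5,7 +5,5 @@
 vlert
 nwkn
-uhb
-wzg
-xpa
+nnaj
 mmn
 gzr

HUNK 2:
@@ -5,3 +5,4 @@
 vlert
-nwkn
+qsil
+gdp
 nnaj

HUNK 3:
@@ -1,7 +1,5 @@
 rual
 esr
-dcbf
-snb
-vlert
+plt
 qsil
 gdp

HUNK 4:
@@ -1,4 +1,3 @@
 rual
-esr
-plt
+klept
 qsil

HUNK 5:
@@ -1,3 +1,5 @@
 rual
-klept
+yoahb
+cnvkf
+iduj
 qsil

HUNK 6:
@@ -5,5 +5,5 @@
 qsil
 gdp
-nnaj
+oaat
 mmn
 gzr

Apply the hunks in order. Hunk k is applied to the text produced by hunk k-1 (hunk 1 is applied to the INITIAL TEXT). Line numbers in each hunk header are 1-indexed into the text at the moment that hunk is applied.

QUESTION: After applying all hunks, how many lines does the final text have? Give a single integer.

Hunk 1: at line 5 remove [uhb,wzg,xpa] add [nnaj] -> 9 lines: rual esr dcbf snb vlert nwkn nnaj mmn gzr
Hunk 2: at line 5 remove [nwkn] add [qsil,gdp] -> 10 lines: rual esr dcbf snb vlert qsil gdp nnaj mmn gzr
Hunk 3: at line 1 remove [dcbf,snb,vlert] add [plt] -> 8 lines: rual esr plt qsil gdp nnaj mmn gzr
Hunk 4: at line 1 remove [esr,plt] add [klept] -> 7 lines: rual klept qsil gdp nnaj mmn gzr
Hunk 5: at line 1 remove [klept] add [yoahb,cnvkf,iduj] -> 9 lines: rual yoahb cnvkf iduj qsil gdp nnaj mmn gzr
Hunk 6: at line 5 remove [nnaj] add [oaat] -> 9 lines: rual yoahb cnvkf iduj qsil gdp oaat mmn gzr
Final line count: 9

Answer: 9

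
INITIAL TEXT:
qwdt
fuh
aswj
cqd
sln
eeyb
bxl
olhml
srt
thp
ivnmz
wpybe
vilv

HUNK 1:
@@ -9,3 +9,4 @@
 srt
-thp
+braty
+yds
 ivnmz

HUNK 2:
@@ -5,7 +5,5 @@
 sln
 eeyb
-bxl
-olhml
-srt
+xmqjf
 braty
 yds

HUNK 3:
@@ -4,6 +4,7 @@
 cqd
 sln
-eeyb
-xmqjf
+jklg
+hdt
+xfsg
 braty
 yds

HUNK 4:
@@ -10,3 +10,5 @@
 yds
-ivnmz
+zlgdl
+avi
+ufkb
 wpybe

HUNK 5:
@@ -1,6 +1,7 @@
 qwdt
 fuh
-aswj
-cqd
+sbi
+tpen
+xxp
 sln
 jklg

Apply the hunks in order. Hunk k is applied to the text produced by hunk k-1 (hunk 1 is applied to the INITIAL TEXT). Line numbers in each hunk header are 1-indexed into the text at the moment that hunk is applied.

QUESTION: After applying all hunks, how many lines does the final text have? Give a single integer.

Hunk 1: at line 9 remove [thp] add [braty,yds] -> 14 lines: qwdt fuh aswj cqd sln eeyb bxl olhml srt braty yds ivnmz wpybe vilv
Hunk 2: at line 5 remove [bxl,olhml,srt] add [xmqjf] -> 12 lines: qwdt fuh aswj cqd sln eeyb xmqjf braty yds ivnmz wpybe vilv
Hunk 3: at line 4 remove [eeyb,xmqjf] add [jklg,hdt,xfsg] -> 13 lines: qwdt fuh aswj cqd sln jklg hdt xfsg braty yds ivnmz wpybe vilv
Hunk 4: at line 10 remove [ivnmz] add [zlgdl,avi,ufkb] -> 15 lines: qwdt fuh aswj cqd sln jklg hdt xfsg braty yds zlgdl avi ufkb wpybe vilv
Hunk 5: at line 1 remove [aswj,cqd] add [sbi,tpen,xxp] -> 16 lines: qwdt fuh sbi tpen xxp sln jklg hdt xfsg braty yds zlgdl avi ufkb wpybe vilv
Final line count: 16

Answer: 16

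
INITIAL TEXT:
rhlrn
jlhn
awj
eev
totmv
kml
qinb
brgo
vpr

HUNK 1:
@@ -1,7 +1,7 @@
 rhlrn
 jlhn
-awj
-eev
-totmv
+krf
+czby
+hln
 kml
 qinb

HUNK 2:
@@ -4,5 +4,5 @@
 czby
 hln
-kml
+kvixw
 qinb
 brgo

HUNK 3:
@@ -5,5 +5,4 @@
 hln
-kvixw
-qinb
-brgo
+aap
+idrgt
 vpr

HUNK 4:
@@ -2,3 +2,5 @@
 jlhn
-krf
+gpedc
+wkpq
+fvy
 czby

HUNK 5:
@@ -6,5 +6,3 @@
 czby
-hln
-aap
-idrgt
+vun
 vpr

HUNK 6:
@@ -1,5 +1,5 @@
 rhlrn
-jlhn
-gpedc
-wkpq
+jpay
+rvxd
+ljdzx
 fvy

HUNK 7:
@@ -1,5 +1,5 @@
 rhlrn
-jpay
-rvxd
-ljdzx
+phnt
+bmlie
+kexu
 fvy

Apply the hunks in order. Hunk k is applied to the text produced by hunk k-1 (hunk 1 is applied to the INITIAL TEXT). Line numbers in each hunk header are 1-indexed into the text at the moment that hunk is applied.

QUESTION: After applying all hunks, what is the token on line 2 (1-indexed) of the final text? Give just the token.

Hunk 1: at line 1 remove [awj,eev,totmv] add [krf,czby,hln] -> 9 lines: rhlrn jlhn krf czby hln kml qinb brgo vpr
Hunk 2: at line 4 remove [kml] add [kvixw] -> 9 lines: rhlrn jlhn krf czby hln kvixw qinb brgo vpr
Hunk 3: at line 5 remove [kvixw,qinb,brgo] add [aap,idrgt] -> 8 lines: rhlrn jlhn krf czby hln aap idrgt vpr
Hunk 4: at line 2 remove [krf] add [gpedc,wkpq,fvy] -> 10 lines: rhlrn jlhn gpedc wkpq fvy czby hln aap idrgt vpr
Hunk 5: at line 6 remove [hln,aap,idrgt] add [vun] -> 8 lines: rhlrn jlhn gpedc wkpq fvy czby vun vpr
Hunk 6: at line 1 remove [jlhn,gpedc,wkpq] add [jpay,rvxd,ljdzx] -> 8 lines: rhlrn jpay rvxd ljdzx fvy czby vun vpr
Hunk 7: at line 1 remove [jpay,rvxd,ljdzx] add [phnt,bmlie,kexu] -> 8 lines: rhlrn phnt bmlie kexu fvy czby vun vpr
Final line 2: phnt

Answer: phnt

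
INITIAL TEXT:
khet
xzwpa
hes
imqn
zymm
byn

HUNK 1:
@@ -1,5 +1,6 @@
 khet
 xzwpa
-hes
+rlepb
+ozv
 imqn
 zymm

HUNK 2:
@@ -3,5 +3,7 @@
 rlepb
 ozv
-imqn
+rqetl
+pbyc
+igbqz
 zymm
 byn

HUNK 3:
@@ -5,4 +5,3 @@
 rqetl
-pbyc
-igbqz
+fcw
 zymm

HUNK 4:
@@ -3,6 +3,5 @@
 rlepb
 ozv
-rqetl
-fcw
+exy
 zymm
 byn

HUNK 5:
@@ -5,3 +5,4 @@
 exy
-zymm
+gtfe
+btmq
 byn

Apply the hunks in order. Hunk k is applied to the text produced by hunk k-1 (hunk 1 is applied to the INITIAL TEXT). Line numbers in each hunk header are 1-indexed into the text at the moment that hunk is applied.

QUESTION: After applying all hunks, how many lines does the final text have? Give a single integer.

Hunk 1: at line 1 remove [hes] add [rlepb,ozv] -> 7 lines: khet xzwpa rlepb ozv imqn zymm byn
Hunk 2: at line 3 remove [imqn] add [rqetl,pbyc,igbqz] -> 9 lines: khet xzwpa rlepb ozv rqetl pbyc igbqz zymm byn
Hunk 3: at line 5 remove [pbyc,igbqz] add [fcw] -> 8 lines: khet xzwpa rlepb ozv rqetl fcw zymm byn
Hunk 4: at line 3 remove [rqetl,fcw] add [exy] -> 7 lines: khet xzwpa rlepb ozv exy zymm byn
Hunk 5: at line 5 remove [zymm] add [gtfe,btmq] -> 8 lines: khet xzwpa rlepb ozv exy gtfe btmq byn
Final line count: 8

Answer: 8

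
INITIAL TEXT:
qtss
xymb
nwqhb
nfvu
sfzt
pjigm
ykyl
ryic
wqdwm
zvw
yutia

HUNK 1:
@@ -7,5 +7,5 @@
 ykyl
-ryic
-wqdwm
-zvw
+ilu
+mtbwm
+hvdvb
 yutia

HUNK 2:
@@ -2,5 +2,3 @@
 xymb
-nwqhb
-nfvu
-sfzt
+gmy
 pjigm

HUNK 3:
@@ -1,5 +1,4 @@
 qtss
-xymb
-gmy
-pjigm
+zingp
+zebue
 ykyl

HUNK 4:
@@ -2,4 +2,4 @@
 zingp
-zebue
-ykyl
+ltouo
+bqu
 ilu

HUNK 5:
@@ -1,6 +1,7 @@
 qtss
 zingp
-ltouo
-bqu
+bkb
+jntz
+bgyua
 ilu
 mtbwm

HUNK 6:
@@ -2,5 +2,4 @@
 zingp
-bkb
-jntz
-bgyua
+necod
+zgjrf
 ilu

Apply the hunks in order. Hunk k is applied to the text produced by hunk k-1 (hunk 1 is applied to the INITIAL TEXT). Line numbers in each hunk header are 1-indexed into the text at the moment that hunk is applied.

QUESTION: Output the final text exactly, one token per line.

Answer: qtss
zingp
necod
zgjrf
ilu
mtbwm
hvdvb
yutia

Derivation:
Hunk 1: at line 7 remove [ryic,wqdwm,zvw] add [ilu,mtbwm,hvdvb] -> 11 lines: qtss xymb nwqhb nfvu sfzt pjigm ykyl ilu mtbwm hvdvb yutia
Hunk 2: at line 2 remove [nwqhb,nfvu,sfzt] add [gmy] -> 9 lines: qtss xymb gmy pjigm ykyl ilu mtbwm hvdvb yutia
Hunk 3: at line 1 remove [xymb,gmy,pjigm] add [zingp,zebue] -> 8 lines: qtss zingp zebue ykyl ilu mtbwm hvdvb yutia
Hunk 4: at line 2 remove [zebue,ykyl] add [ltouo,bqu] -> 8 lines: qtss zingp ltouo bqu ilu mtbwm hvdvb yutia
Hunk 5: at line 1 remove [ltouo,bqu] add [bkb,jntz,bgyua] -> 9 lines: qtss zingp bkb jntz bgyua ilu mtbwm hvdvb yutia
Hunk 6: at line 2 remove [bkb,jntz,bgyua] add [necod,zgjrf] -> 8 lines: qtss zingp necod zgjrf ilu mtbwm hvdvb yutia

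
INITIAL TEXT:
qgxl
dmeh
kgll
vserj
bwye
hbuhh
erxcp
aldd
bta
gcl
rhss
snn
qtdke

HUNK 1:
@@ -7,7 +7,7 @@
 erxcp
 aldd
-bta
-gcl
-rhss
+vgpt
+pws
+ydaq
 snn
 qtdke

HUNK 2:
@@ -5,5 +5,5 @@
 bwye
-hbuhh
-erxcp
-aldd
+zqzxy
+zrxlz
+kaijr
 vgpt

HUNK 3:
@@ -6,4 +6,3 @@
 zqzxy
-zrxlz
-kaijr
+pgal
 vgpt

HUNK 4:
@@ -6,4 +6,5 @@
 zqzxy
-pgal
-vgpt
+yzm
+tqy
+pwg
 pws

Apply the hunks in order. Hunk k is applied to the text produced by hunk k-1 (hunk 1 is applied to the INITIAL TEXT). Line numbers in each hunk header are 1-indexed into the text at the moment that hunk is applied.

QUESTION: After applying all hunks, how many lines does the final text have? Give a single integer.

Hunk 1: at line 7 remove [bta,gcl,rhss] add [vgpt,pws,ydaq] -> 13 lines: qgxl dmeh kgll vserj bwye hbuhh erxcp aldd vgpt pws ydaq snn qtdke
Hunk 2: at line 5 remove [hbuhh,erxcp,aldd] add [zqzxy,zrxlz,kaijr] -> 13 lines: qgxl dmeh kgll vserj bwye zqzxy zrxlz kaijr vgpt pws ydaq snn qtdke
Hunk 3: at line 6 remove [zrxlz,kaijr] add [pgal] -> 12 lines: qgxl dmeh kgll vserj bwye zqzxy pgal vgpt pws ydaq snn qtdke
Hunk 4: at line 6 remove [pgal,vgpt] add [yzm,tqy,pwg] -> 13 lines: qgxl dmeh kgll vserj bwye zqzxy yzm tqy pwg pws ydaq snn qtdke
Final line count: 13

Answer: 13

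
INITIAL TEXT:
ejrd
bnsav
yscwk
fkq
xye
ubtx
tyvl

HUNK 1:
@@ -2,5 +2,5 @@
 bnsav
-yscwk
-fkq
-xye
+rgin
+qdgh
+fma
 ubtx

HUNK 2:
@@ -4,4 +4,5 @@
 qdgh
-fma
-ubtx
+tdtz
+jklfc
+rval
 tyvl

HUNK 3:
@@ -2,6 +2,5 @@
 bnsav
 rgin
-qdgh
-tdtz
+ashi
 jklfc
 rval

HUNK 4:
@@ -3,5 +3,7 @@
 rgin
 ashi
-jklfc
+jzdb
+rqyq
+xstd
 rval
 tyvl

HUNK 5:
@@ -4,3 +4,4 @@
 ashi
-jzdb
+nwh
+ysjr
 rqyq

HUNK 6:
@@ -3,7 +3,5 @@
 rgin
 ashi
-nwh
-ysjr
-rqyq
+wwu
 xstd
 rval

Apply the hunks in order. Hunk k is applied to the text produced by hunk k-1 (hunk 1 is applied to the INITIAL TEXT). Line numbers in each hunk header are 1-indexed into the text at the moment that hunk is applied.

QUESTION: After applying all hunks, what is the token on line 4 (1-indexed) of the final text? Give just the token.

Hunk 1: at line 2 remove [yscwk,fkq,xye] add [rgin,qdgh,fma] -> 7 lines: ejrd bnsav rgin qdgh fma ubtx tyvl
Hunk 2: at line 4 remove [fma,ubtx] add [tdtz,jklfc,rval] -> 8 lines: ejrd bnsav rgin qdgh tdtz jklfc rval tyvl
Hunk 3: at line 2 remove [qdgh,tdtz] add [ashi] -> 7 lines: ejrd bnsav rgin ashi jklfc rval tyvl
Hunk 4: at line 3 remove [jklfc] add [jzdb,rqyq,xstd] -> 9 lines: ejrd bnsav rgin ashi jzdb rqyq xstd rval tyvl
Hunk 5: at line 4 remove [jzdb] add [nwh,ysjr] -> 10 lines: ejrd bnsav rgin ashi nwh ysjr rqyq xstd rval tyvl
Hunk 6: at line 3 remove [nwh,ysjr,rqyq] add [wwu] -> 8 lines: ejrd bnsav rgin ashi wwu xstd rval tyvl
Final line 4: ashi

Answer: ashi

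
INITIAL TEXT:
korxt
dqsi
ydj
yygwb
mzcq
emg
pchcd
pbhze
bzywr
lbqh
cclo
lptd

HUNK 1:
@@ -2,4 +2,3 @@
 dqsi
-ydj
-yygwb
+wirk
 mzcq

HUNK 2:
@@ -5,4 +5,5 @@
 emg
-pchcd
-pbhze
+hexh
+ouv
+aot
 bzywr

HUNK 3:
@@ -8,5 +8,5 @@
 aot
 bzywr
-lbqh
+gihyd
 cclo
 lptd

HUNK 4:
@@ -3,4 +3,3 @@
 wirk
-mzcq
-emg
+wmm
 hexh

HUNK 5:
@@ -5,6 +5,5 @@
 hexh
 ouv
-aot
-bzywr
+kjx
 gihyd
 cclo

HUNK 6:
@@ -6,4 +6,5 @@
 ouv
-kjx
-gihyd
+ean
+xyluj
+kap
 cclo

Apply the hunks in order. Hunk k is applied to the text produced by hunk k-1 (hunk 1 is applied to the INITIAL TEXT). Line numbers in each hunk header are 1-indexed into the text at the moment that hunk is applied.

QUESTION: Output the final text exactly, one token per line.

Answer: korxt
dqsi
wirk
wmm
hexh
ouv
ean
xyluj
kap
cclo
lptd

Derivation:
Hunk 1: at line 2 remove [ydj,yygwb] add [wirk] -> 11 lines: korxt dqsi wirk mzcq emg pchcd pbhze bzywr lbqh cclo lptd
Hunk 2: at line 5 remove [pchcd,pbhze] add [hexh,ouv,aot] -> 12 lines: korxt dqsi wirk mzcq emg hexh ouv aot bzywr lbqh cclo lptd
Hunk 3: at line 8 remove [lbqh] add [gihyd] -> 12 lines: korxt dqsi wirk mzcq emg hexh ouv aot bzywr gihyd cclo lptd
Hunk 4: at line 3 remove [mzcq,emg] add [wmm] -> 11 lines: korxt dqsi wirk wmm hexh ouv aot bzywr gihyd cclo lptd
Hunk 5: at line 5 remove [aot,bzywr] add [kjx] -> 10 lines: korxt dqsi wirk wmm hexh ouv kjx gihyd cclo lptd
Hunk 6: at line 6 remove [kjx,gihyd] add [ean,xyluj,kap] -> 11 lines: korxt dqsi wirk wmm hexh ouv ean xyluj kap cclo lptd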